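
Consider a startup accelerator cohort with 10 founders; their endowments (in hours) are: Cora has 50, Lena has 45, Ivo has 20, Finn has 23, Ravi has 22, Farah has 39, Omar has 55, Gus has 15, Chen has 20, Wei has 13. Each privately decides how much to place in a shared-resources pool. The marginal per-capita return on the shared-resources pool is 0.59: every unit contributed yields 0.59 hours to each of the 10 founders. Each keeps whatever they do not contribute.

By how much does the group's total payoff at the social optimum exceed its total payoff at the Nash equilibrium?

1479.80 hours

The private return per contributed unit is 0.59 < 1 for everyone, so the Nash equilibrium is zero contribution and the group total is Σ E_j = 50 + 45 + 20 + 23 + 22 + 39 + 55 + 15 + 20 + 13 = 302.
Each contributed unit returns 5.900 to the group, so the social optimum is full contribution by everyone: group total = 5.900 × 302 = 1781.80.
Efficiency loss = (5.900 − 1) × 302 = 1479.80.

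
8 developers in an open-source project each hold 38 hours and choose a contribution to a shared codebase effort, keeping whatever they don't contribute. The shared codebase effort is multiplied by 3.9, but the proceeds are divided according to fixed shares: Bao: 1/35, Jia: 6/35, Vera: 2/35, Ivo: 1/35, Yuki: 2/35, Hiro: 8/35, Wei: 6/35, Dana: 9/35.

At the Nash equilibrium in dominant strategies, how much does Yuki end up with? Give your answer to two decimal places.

Each unit j contributes comes back to j as 3.9 × (j's share), so j prefers to contribute only if that share exceeds 1/3.9 = 0.2564; otherwise keeping the unit dominates.
Only Dana (9/35) clears that bar, contributing 38; the remaining 7 contribute 0. Total contributed: 38.
Yuki keeps 38 and receives 3.9 × 38 × 2/35 = 8.47 from the shared codebase effort, for a payoff of 46.47.

46.47 hours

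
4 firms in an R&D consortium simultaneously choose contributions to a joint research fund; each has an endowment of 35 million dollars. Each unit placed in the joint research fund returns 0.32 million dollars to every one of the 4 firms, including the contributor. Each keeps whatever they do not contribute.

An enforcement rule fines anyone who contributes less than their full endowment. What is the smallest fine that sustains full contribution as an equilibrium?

Given the others contribute fully, the best deviation is to contribute 0 (any partial contribution still incurs the fine and gives up units whose private return 0.32 is below 1).
Deviating from 35 to 0 saves 35 million dollars but forfeits the deviator's share of the drop in the joint research fund: 0.32 × 35 = 11.20.
So the deviation gain is 35 − 11.20 = 23.80, and the fine must be at least 23.80 million dollars to wipe it out.

23.80 million dollars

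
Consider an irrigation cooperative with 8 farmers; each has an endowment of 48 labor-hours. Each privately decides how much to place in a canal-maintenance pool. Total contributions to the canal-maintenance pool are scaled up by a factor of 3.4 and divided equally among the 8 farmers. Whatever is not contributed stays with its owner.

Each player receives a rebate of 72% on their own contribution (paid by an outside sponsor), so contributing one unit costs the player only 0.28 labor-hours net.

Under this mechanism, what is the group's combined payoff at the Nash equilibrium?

1582.08 labor-hours

The effective private return per unit is now (3.4/8) / 0.28 = 1.5179 > 1, so every player's dominant strategy flips to full contribution.
At the Nash equilibrium everyone contributes 48. Group total payoff = 8 × (48 × 0.72 + 3.4 × 48) = 1582.08.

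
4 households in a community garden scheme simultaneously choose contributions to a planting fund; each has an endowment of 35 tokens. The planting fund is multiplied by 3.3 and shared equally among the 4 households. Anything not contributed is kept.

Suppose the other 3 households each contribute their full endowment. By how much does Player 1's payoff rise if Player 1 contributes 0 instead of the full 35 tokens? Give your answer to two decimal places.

6.13 tokens

Switching from a contribution of 35 to 0 lets Player 1 keep an extra 35 tokens, but lowers the planting fund by 35, which costs Player 1 their own share of that drop: 3.3/4 × 35 = 28.87.
Net gain = 35 − 28.87 = 6.13. The private return per contributed unit (0.8250) is below 1, so free-riding is indeed the best response regardless of what the others do.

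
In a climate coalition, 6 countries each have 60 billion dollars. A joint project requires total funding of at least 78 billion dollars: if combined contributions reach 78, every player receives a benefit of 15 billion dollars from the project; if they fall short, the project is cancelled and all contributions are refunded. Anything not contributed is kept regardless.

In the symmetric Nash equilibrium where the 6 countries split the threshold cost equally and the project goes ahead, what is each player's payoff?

Equal share of the threshold: 78/6 = 13.
At this profile no one gains by cutting their contribution: any cut drops the total below 78, the project is cancelled, contributions are refunded, and the deviator ends with 60, which is less than 60 − 13 + 15 = 62. Contributing more than 13 just wastes the excess. So contributing exactly 13 is a best response.
Each player's payoff: 60 − 13 + 15 = 62.

62 billion dollars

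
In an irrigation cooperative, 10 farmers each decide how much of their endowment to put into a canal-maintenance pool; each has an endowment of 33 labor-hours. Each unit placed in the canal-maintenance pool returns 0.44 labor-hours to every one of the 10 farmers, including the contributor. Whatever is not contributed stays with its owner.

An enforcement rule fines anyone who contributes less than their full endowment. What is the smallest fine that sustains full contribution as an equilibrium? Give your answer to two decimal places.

18.48 labor-hours

Given the others contribute fully, the best deviation is to contribute 0 (any partial contribution still incurs the fine and gives up units whose private return 0.44 is below 1).
Deviating from 33 to 0 saves 33 labor-hours but forfeits the deviator's share of the drop in the canal-maintenance pool: 0.44 × 33 = 14.52.
So the deviation gain is 33 − 14.52 = 18.48, and the fine must be at least 18.48 labor-hours to wipe it out.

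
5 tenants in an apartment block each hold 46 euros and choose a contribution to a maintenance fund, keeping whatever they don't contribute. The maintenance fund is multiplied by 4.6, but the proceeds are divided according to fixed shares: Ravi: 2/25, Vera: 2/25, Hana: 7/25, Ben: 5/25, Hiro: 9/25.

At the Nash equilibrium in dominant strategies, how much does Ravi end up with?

79.86 euros

Player j's private return per contributed unit is 4.6 × (j's share). Contributing is weakly dominant for j when that share is at least 1/4.6 = 0.2174, and contributing 0 is dominant otherwise.
Hana and Hiro are above the threshold, contributing 46 each; the remaining 3 contribute 0. Total contributed: 92.
Ravi keeps 46 and receives 4.6 × 92 × 2/25 = 33.86 from the maintenance fund, for a payoff of 79.86.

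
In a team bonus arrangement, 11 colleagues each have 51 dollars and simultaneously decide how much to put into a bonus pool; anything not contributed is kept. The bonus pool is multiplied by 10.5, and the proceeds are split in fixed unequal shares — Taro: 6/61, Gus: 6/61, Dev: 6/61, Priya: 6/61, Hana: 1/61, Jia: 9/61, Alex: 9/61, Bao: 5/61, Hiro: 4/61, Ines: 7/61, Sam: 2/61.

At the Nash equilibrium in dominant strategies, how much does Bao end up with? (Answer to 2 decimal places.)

358.25 dollars

For player j, contributing a unit is worthwhile iff 10.5 × (j's share) ≥ 1, i.e. iff j's share is at least 0.0952.
The shares above 0.0952 belong to Taro, Gus, Dev, Priya, Jia, Alex and Ines, contributing 51 each; the remaining 4 contribute 0. Total contributed: 357.
Bao keeps 51 and receives 10.5 × 357 × 5/61 = 307.25 from the bonus pool, for a payoff of 358.25.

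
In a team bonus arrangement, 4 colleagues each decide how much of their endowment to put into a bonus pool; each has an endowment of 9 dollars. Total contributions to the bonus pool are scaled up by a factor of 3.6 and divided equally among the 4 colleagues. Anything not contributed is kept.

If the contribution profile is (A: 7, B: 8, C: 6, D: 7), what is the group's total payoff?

Total contributed: 7 + 8 + 6 + 7 = 28; total kept: 4 × 9 − 28 = 8.
The bonus pool pays out 3.6 × 28 = 100.80 in aggregate.
Group total = 8 + 100.80 = 108.80.

108.80 dollars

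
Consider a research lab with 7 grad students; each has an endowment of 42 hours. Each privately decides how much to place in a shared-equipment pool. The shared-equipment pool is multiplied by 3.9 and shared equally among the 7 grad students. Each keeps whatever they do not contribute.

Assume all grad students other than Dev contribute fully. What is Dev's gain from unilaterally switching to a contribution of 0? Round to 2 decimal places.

18.60 hours

Switching from a contribution of 42 to 0 lets Dev keep an extra 42 hours, but lowers the shared-equipment pool by 42, which costs Dev their own share of that drop: 3.9/7 × 42 = 23.40.
Net gain = 42 − 23.40 = 18.60. The private return per contributed unit (0.5571) is below 1, so free-riding is indeed the best response regardless of what the others do.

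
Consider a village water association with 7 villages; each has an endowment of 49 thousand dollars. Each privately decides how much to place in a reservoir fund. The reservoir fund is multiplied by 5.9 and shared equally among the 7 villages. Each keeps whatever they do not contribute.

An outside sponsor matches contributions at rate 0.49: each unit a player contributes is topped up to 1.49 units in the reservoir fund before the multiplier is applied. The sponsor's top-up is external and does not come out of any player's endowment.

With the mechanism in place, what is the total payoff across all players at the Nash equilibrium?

3015.31 thousand dollars

The effective private return per unit is now 5.9 × 1.49 / 7 = 1.2559 > 1, so every player's dominant strategy flips to full contribution.
So the Nash equilibrium is full contribution by all 7; the group earns 5.9 × 1.49 × 343 = 3015.31.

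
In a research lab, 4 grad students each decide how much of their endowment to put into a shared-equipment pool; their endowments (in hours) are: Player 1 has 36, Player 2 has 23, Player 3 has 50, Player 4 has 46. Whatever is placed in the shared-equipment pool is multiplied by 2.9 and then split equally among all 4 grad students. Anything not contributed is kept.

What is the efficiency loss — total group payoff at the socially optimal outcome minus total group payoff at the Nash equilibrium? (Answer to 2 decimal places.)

The private return per contributed unit is 2.9/4 = 0.7250 < 1 for every player regardless of endowment, so the Nash equilibrium is zero contribution and the group total is Σ E_j = 36 + 23 + 50 + 46 = 155.
Each contributed unit returns 2.900 to the group, so the social optimum is full contribution by everyone: group total = 2.900 × 155 = 449.50.
Efficiency loss = (2.900 − 1) × 155 = 294.50.

294.50 hours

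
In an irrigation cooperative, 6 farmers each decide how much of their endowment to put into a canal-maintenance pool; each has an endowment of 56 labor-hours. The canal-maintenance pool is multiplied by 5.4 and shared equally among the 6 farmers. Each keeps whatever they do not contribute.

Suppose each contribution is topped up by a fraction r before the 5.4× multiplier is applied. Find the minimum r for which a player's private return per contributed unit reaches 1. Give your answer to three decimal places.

With matching at rate r, one contributed unit becomes (1 + r) in the canal-maintenance pool and returns 5.4 × (1 + r) / 6 to the contributor.
Setting this equal to 1: 1 + r = 6/5.4 = 1.1111.
So the minimum matching rate is r = 1.1111 − 1 = 0.111.

0.111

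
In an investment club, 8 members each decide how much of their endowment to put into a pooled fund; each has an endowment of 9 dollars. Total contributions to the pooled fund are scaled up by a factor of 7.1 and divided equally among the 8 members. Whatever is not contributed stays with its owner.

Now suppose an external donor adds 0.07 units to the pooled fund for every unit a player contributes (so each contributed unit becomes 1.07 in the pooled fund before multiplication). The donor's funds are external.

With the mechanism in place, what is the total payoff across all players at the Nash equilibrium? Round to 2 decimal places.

72.00 dollars

With the mechanism, a contributed unit returns 7.1 × 1.07 / 8 = 0.9496 per unit of net cost — still below 1 — so contributing 0 remains dominant for every player.
Everyone keeps their endowment and the group total is 8 × 9 = 72.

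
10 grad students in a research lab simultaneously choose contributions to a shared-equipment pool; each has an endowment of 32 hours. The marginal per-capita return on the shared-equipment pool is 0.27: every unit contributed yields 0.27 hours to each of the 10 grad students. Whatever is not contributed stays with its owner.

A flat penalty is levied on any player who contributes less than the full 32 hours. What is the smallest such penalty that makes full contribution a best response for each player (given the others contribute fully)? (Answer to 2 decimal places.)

23.36 hours

Given the others contribute fully, the best deviation is to contribute 0 (any partial contribution still incurs the fine and gives up units whose private return 0.27 is below 1).
Deviating from 32 to 0 saves 32 hours but forfeits the deviator's share of the drop in the shared-equipment pool: 0.27 × 32 = 8.64.
So the deviation gain is 32 − 8.64 = 23.36, and the fine must be at least 23.36 hours to wipe it out.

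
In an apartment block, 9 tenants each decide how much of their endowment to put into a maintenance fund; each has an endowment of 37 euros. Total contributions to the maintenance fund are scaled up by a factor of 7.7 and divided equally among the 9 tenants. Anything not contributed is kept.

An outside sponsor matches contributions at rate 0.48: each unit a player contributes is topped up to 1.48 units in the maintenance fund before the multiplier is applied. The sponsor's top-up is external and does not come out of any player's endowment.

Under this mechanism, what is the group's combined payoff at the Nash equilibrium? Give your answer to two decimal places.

Under the mechanism each unit contributed yields 7.7 × 1.48 / 9 = 1.2662 back to its contributor per unit of net cost, which exceeds 1, making full contribution the dominant choice for everyone.
At the Nash equilibrium everyone contributes 37. Group total payoff = 7.7 × 1.48 × 333 = 3794.87.

3794.87 euros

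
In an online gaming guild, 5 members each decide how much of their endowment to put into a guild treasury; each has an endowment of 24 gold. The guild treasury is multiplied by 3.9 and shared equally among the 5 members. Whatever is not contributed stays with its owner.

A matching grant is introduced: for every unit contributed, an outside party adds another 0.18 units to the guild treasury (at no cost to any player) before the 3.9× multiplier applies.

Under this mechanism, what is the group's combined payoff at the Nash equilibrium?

With the mechanism, a contributed unit returns 3.9 × 1.18 / 5 = 0.9204 per unit of net cost — still below 1 — so contributing 0 remains dominant for every player.
At the Nash equilibrium no one contributes; group total payoff = 5 × 24 = 120.

120.00 gold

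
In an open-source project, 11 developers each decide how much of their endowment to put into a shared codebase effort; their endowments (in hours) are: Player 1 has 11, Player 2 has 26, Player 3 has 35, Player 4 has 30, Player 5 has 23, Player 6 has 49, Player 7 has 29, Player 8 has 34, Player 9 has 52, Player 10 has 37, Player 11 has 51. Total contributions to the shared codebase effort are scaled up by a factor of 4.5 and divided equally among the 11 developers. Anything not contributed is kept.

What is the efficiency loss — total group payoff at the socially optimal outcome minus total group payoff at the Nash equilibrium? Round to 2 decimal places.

1319.50 hours

The private return per contributed unit is 4.5/11 = 0.4091 < 1 for every player regardless of endowment, so the Nash equilibrium is zero contribution and the group total is Σ E_j = 11 + 26 + 35 + 30 + 23 + 49 + 29 + 34 + 52 + 37 + 51 = 377.
Each contributed unit returns 4.500 to the group, so the social optimum is full contribution by everyone: group total = 4.500 × 377 = 1696.50.
Efficiency loss = (4.500 − 1) × 377 = 1319.50.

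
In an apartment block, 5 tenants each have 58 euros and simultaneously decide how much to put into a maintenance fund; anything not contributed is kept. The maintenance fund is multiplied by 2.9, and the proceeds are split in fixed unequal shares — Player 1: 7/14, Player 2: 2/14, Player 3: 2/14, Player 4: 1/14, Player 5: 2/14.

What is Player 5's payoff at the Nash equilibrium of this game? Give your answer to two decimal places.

82.03 euros

Player j's private return per contributed unit is 2.9 × (j's share). Contributing is weakly dominant for j when that share is at least 1/2.9 = 0.3448, and contributing 0 is dominant otherwise.
The only share above 0.3448 is Player 1's 7/14, contributing 58; the remaining 4 contribute 0. Total contributed: 58.
Player 5 keeps 58 and receives 2.9 × 58 × 2/14 = 24.03 from the maintenance fund, for a payoff of 82.03.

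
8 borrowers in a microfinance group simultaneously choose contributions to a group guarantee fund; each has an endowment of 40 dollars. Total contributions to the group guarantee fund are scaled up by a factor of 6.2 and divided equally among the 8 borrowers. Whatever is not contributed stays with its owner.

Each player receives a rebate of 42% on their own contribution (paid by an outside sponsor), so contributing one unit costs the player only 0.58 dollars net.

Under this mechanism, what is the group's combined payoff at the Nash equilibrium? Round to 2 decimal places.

Under the mechanism each unit contributed yields (6.2/8) / 0.58 = 1.3362 back to its contributor per unit of net cost, which exceeds 1, making full contribution the dominant choice for everyone.
At the Nash equilibrium everyone contributes 40. Group total payoff = 8 × (40 × 0.42 + 6.2 × 40) = 2118.40.

2118.40 dollars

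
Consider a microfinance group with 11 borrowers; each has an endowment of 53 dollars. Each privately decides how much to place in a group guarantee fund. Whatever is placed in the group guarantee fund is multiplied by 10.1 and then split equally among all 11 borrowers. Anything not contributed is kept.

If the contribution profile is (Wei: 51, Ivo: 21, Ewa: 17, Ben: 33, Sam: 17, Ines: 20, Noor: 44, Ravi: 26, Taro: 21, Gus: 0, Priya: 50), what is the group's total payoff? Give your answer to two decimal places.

Total contributed: 51 + 21 + 17 + 33 + 17 + 20 + 44 + 26 + 21 + 0 + 50 = 300; total kept: 11 × 53 − 300 = 283.
The group guarantee fund pays out 10.1 × 300 = 3030.00 in aggregate.
Group total = 283 + 3030.00 = 3313.00.

3313.00 dollars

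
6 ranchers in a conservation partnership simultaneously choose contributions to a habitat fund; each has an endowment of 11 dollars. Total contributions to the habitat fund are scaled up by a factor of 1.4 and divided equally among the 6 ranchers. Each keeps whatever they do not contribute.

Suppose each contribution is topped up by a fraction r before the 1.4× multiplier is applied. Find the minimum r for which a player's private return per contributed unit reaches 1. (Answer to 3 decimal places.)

With matching at rate r, one contributed unit becomes (1 + r) in the habitat fund and returns 1.4 × (1 + r) / 6 to the contributor.
Setting this equal to 1: 1 + r = 6/1.4 = 4.2857.
So the minimum matching rate is r = 4.2857 − 1 = 3.286.

3.286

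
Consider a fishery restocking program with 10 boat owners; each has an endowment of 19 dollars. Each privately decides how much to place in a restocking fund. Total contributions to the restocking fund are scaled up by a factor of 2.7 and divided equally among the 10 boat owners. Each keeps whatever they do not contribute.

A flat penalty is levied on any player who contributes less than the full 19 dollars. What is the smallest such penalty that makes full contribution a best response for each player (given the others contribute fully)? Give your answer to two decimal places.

13.87 dollars

Given the others contribute fully, the best deviation is to contribute 0 (any partial contribution still incurs the fine and gives up units whose private return 0.2700 is below 1).
Deviating from 19 to 0 saves 19 dollars but forfeits the deviator's share of the drop in the restocking fund: 2.7/10 × 19 = 5.13.
So the deviation gain is 19 − 5.13 = 13.87, and the fine must be at least 13.87 dollars to wipe it out.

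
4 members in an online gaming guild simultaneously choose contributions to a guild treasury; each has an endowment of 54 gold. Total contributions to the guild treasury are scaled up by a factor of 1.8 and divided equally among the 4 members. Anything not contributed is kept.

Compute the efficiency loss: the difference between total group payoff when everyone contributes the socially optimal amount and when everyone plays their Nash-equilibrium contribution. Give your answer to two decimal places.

Each contributed unit returns 1.8/4 = 0.4500 to its contributor — below 1 — so contributing 0 is dominant for every player. At the Nash equilibrium everyone keeps their 54, and the group total is 4 × 54 = 216.
Each contributed unit returns 1.800 to the group as a whole (0.4500 to each of 4 players), which exceeds 1, so the social optimum is full contribution: group total = 1.800 × 216 = 388.80.
Efficiency loss = 388.80 − 216 = 172.80.

172.80 gold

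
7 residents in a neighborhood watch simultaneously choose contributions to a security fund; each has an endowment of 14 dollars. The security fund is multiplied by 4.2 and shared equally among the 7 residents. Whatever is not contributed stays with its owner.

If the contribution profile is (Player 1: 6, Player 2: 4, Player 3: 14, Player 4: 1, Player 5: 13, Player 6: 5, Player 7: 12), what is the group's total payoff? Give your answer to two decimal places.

Total contributed: 6 + 4 + 14 + 1 + 13 + 5 + 12 = 55; total kept: 7 × 14 − 55 = 43.
The security fund pays out 4.2 × 55 = 231.00 in aggregate.
Group total = 43 + 231.00 = 274.00.

274.00 dollars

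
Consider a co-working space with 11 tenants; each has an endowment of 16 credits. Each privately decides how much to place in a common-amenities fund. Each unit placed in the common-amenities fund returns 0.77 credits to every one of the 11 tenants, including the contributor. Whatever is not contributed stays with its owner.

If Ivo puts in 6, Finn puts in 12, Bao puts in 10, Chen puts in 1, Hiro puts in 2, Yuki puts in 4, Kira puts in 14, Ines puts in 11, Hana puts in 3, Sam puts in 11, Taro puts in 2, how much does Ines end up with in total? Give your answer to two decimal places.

63.52 credits

Total contributed: 6 + 12 + 10 + 1 + 2 + 4 + 14 + 11 + 3 + 11 + 2 = 76.
Each receives 0.77 × 76 = 58.52 from the common-amenities fund.
Ines keeps 16 − 11 = 5, so Ines's payoff is 5 + 58.52 = 63.52.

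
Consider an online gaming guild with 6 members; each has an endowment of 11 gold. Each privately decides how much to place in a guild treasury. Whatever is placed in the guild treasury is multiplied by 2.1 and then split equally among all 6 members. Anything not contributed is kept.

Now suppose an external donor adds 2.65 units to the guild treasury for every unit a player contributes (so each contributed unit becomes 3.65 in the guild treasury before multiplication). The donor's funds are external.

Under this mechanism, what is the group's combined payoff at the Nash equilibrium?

With the mechanism, a contributed unit returns 2.1 × 3.65 / 6 = 1.2775 per unit of net cost to the contributor — now above 1 — so contributing fully is weakly dominant for every player.
So the Nash equilibrium is full contribution by all 6; the group earns 2.1 × 3.65 × 66 = 505.89.

505.89 gold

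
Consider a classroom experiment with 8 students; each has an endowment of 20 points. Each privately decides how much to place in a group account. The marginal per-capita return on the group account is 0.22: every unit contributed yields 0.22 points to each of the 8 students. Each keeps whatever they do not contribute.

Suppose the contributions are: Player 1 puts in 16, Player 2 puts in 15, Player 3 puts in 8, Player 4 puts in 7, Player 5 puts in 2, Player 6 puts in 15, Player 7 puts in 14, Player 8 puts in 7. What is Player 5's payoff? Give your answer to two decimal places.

36.48 points

Total contributed: 16 + 15 + 8 + 7 + 2 + 15 + 14 + 7 = 84.
Each receives 0.22 × 84 = 18.48 from the group account.
Player 5 keeps 20 − 2 = 18, so Player 5's payoff is 18 + 18.48 = 36.48.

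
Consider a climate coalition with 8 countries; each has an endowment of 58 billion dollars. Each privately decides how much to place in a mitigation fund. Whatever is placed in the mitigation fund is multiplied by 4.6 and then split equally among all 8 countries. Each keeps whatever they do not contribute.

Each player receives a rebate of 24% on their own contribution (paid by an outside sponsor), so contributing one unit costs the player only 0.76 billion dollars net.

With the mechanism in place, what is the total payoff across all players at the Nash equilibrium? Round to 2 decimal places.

464.00 billion dollars

With the mechanism, a contributed unit returns (4.6/8) / 0.76 = 0.7566 per unit of net cost — still below 1 — so contributing 0 remains dominant for every player.
Everyone keeps their endowment and the group total is 8 × 58 = 464.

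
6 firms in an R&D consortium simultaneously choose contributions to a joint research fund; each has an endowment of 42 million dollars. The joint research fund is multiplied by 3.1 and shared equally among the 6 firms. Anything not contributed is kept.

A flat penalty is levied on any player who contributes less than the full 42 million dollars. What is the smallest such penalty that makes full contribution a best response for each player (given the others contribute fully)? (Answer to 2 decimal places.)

20.30 million dollars

Given the others contribute fully, the best deviation is to contribute 0 (any partial contribution still incurs the fine and gives up units whose private return 0.5167 is below 1).
Deviating from 42 to 0 saves 42 million dollars but forfeits the deviator's share of the drop in the joint research fund: 3.1/6 × 42 = 21.70.
So the deviation gain is 42 − 21.70 = 20.30, and the fine must be at least 20.30 million dollars to wipe it out.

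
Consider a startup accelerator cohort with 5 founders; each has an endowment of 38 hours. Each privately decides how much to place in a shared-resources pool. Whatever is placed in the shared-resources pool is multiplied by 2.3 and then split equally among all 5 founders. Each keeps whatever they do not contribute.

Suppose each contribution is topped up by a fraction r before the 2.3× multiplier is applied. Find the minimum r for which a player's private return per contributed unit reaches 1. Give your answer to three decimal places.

With matching at rate r, one contributed unit becomes (1 + r) in the shared-resources pool and returns 2.3 × (1 + r) / 5 to the contributor.
Setting this equal to 1: 1 + r = 5/2.3 = 2.1739.
So the minimum matching rate is r = 2.1739 − 1 = 1.174.

1.174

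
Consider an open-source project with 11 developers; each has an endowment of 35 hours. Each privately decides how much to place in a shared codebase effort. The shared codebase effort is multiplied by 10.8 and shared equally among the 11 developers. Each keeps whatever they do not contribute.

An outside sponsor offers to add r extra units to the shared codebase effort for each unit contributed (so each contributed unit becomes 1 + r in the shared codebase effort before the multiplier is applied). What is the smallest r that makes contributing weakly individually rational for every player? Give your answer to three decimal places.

With matching at rate r, one contributed unit becomes (1 + r) in the shared codebase effort and returns 10.8 × (1 + r) / 11 to the contributor.
Setting this equal to 1: 1 + r = 11/10.8 = 1.0185.
So the minimum matching rate is r = 1.0185 − 1 = 0.019.

0.019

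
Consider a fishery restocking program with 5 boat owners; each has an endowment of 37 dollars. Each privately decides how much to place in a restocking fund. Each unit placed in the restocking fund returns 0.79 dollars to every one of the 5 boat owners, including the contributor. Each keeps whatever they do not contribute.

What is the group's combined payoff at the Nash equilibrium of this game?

185.00 dollars

The private return per contributed unit is 0.79 < 1, so contributing 0 is dominant for every player. At the Nash equilibrium everyone keeps their 37, and the group total is 5 × 37 = 185.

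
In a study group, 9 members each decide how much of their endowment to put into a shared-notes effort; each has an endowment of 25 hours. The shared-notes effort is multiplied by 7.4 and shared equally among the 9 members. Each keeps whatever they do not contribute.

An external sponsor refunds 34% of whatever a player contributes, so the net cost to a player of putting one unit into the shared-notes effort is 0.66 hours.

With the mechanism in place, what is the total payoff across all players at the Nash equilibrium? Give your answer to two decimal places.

1741.50 hours

Under the mechanism each unit contributed yields (7.4/9) / 0.66 = 1.2458 back to its contributor per unit of net cost, which exceeds 1, making full contribution the dominant choice for everyone.
So the Nash equilibrium is full contribution by all 9; the group earns 9 × (25 × 0.34 + 7.4 × 25) = 1741.50.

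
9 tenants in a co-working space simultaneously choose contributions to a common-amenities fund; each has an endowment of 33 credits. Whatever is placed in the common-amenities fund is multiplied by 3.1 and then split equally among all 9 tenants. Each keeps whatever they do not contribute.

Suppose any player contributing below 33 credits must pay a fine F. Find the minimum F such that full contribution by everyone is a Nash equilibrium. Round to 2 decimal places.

21.63 credits

Given the others contribute fully, the best deviation is to contribute 0 (any partial contribution still incurs the fine and gives up units whose private return 0.3444 is below 1).
Deviating from 33 to 0 saves 33 credits but forfeits the deviator's share of the drop in the common-amenities fund: 3.1/9 × 33 = 11.37.
So the deviation gain is 33 − 11.37 = 21.63, and the fine must be at least 21.63 credits to wipe it out.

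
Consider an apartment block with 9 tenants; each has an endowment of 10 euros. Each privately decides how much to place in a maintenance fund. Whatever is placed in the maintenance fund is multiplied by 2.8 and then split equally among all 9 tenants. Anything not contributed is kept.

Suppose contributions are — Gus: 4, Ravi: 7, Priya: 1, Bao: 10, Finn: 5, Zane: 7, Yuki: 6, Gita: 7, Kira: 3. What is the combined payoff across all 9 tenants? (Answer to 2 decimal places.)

180.00 euros

Total contributed: 4 + 7 + 1 + 10 + 5 + 7 + 6 + 7 + 3 = 50; total kept: 9 × 10 − 50 = 40.
The maintenance fund pays out 2.8 × 50 = 140.00 in aggregate.
Group total = 40 + 140.00 = 180.00.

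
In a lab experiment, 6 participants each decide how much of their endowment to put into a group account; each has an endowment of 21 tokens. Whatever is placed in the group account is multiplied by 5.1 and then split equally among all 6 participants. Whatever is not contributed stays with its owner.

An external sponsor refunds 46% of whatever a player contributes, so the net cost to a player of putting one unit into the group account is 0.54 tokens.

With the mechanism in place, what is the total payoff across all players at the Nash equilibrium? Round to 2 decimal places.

With the mechanism, a contributed unit returns (5.1/6) / 0.54 = 1.5741 per unit of net cost to the contributor — now above 1 — so contributing fully is weakly dominant for every player.
At the Nash equilibrium everyone contributes 21. Group total payoff = 6 × (21 × 0.46 + 5.1 × 21) = 700.56.

700.56 tokens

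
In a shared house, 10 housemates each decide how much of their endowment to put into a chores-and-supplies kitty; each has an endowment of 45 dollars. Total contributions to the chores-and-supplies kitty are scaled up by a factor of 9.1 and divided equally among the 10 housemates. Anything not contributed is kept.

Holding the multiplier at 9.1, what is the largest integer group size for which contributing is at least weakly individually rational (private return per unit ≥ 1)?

9

Private return per unit is 9.1/(group size), which is ≥ 1 whenever the group size is ≤ 9.1.
The largest such integer is 9.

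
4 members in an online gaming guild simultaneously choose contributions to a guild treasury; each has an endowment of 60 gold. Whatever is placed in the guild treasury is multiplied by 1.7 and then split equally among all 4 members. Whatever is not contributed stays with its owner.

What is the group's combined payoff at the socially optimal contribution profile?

408.00 gold

Each contributed unit returns 1.700 to the group as a whole (0.4250 to each of 4 players), which exceeds 1, so the social optimum is full contribution: group total = 1.700 × 240 = 408.00.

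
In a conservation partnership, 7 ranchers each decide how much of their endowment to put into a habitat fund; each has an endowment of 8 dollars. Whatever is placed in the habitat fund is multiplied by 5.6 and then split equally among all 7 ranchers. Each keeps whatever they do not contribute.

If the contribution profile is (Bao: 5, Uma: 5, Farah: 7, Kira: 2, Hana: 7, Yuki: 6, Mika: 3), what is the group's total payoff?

217.00 dollars

Total contributed: 5 + 5 + 7 + 2 + 7 + 6 + 3 = 35; total kept: 7 × 8 − 35 = 21.
The habitat fund pays out 5.6 × 35 = 196.00 in aggregate.
Group total = 21 + 196.00 = 217.00.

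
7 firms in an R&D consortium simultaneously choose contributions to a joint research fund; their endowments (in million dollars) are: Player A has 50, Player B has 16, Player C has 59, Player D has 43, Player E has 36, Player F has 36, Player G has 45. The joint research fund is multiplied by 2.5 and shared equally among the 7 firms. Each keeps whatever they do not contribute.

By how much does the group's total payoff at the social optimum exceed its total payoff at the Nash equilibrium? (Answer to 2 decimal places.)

427.50 million dollars

The private return per contributed unit is 2.5/7 = 0.3571 < 1 for every player regardless of endowment, so the Nash equilibrium is zero contribution and the group total is Σ E_j = 50 + 16 + 59 + 43 + 36 + 36 + 45 = 285.
Each contributed unit returns 2.500 to the group, so the social optimum is full contribution by everyone: group total = 2.500 × 285 = 712.50.
Efficiency loss = (2.500 − 1) × 285 = 427.50.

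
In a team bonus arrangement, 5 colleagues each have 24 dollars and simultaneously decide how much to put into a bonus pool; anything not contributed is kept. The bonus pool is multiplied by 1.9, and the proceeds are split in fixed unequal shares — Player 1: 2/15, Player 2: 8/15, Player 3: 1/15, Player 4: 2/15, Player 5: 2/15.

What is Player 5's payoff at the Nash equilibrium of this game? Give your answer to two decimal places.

Player j's private return per contributed unit is 1.9 × (j's share). Contributing is weakly dominant for j when that share is at least 1/1.9 = 0.5263, and contributing 0 is dominant otherwise.
Only Player 2 (8/15) clears that bar, contributing 24; the remaining 4 contribute 0. Total contributed: 24.
Player 5 keeps 24 and receives 1.9 × 24 × 2/15 = 6.08 from the bonus pool, for a payoff of 30.08.

30.08 dollars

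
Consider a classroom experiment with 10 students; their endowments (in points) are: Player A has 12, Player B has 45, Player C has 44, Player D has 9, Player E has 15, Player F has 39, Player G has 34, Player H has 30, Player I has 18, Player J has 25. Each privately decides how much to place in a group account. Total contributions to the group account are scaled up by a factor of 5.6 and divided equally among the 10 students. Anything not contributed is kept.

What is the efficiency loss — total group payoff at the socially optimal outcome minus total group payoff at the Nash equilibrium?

The private return per contributed unit is 5.6/10 = 0.5600 < 1 for every player regardless of endowment, so the Nash equilibrium is zero contribution and the group total is Σ E_j = 12 + 45 + 44 + 9 + 15 + 39 + 34 + 30 + 18 + 25 = 271.
Each contributed unit returns 5.600 to the group, so the social optimum is full contribution by everyone: group total = 5.600 × 271 = 1517.60.
Efficiency loss = (5.600 − 1) × 271 = 1246.60.

1246.60 points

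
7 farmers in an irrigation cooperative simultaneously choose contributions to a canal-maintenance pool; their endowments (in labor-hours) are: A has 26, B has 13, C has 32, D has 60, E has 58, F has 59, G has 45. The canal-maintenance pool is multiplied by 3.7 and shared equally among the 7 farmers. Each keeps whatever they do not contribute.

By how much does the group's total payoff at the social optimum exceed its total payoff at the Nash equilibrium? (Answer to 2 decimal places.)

791.10 labor-hours

The private return per contributed unit is 3.7/7 = 0.5286 < 1 for every player regardless of endowment, so the Nash equilibrium is zero contribution and the group total is Σ E_j = 26 + 13 + 32 + 60 + 58 + 59 + 45 = 293.
Each contributed unit returns 3.700 to the group, so the social optimum is full contribution by everyone: group total = 3.700 × 293 = 1084.10.
Efficiency loss = (3.700 − 1) × 293 = 791.10.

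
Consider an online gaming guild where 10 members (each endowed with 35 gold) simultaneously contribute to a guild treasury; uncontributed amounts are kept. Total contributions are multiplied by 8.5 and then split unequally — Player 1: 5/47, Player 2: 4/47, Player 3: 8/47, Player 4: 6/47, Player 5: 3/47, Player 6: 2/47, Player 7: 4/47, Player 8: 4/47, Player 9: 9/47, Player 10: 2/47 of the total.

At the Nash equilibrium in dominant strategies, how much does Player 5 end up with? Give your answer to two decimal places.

91.97 gold

A player with share s gets back 8.5·s per unit contributed, so full contribution is dominant for anyone with s > 1/8.5 = 0.1176 and zero contribution is dominant for anyone below.
Player 3, Player 4 and Player 9 clear that bar, contributing 35 each; the remaining 7 contribute 0. Total contributed: 105.
Player 5 keeps 35 and receives 8.5 × 105 × 3/47 = 56.97 from the guild treasury, for a payoff of 91.97.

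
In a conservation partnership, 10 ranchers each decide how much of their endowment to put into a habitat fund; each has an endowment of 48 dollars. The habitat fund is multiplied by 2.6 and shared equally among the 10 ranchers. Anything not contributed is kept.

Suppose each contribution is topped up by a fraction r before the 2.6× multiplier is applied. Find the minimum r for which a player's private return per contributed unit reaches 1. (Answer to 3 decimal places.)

2.846

With matching at rate r, one contributed unit becomes (1 + r) in the habitat fund and returns 2.6 × (1 + r) / 10 to the contributor.
Setting this equal to 1: 1 + r = 10/2.6 = 3.8462.
So the minimum matching rate is r = 3.8462 − 1 = 2.846.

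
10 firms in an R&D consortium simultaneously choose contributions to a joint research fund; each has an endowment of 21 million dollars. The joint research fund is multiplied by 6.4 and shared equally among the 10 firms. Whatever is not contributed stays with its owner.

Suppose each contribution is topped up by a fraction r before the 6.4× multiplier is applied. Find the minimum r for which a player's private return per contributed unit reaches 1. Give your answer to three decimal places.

0.563

With matching at rate r, one contributed unit becomes (1 + r) in the joint research fund and returns 6.4 × (1 + r) / 10 to the contributor.
Setting this equal to 1: 1 + r = 10/6.4 = 1.5625.
So the minimum matching rate is r = 1.5625 − 1 = 0.563.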